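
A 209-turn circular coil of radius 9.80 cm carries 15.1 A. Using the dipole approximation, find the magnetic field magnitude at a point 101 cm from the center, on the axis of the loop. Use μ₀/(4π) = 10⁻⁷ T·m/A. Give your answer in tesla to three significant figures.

B ≈ 1.85×10⁻⁵ T

m = NIA = NIπa² = 209·(15.1)·π·(0.0980)² = 95.22 A·m².
On axis B = (μ₀/4π)·2m/r³.
B = 2·(10⁻⁷)·(95.22) / (1.01)³ = 1.848×10⁻⁵ T.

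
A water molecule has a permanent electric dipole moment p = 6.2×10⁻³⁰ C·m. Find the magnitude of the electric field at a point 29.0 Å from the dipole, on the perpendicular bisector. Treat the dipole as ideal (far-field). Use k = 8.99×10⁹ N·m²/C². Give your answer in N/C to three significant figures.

On the perpendicular bisector E = kp/r³ (half the axial value at the same distance).
E = (8.99×10⁹)(6.20×10⁻³⁰) / (2.90×10⁻⁹)³ = 2.285×10⁶ N/C.

E ≈ 2.29×10⁶ N/C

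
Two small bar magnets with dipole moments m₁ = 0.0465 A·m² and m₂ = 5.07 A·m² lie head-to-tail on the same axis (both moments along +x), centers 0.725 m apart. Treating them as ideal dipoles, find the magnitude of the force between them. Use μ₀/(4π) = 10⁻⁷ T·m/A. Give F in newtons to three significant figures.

On-axis B of dipole 1: B = (μ₀/4π)·2m₁/r³. Force on dipole 2: F = m₂·dB/dr.
dB/dr = −(μ₀/4π)·6m₁/r⁴, so |F| = (μ₀/4π)·6m₁m₂/r⁴.
F = 6(10⁻⁷)(0.0465)(5.07)/(0.725)⁴ = 5.120×10⁻⁷ N.

F ≈ 5.12×10⁻⁷ N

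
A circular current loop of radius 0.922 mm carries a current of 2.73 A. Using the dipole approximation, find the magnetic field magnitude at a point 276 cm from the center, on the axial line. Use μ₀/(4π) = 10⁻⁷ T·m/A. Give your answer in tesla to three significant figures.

Magnetic moment m = IA = Iπa² = (2.73)·π·(9.22×10⁻⁴)² = 7.291×10⁻⁶ A·m².
On axis B = (μ₀/4π)·2m/r³.
B = 2·(10⁻⁷)·(7.291×10⁻⁶) / (2.76)³ = 6.936×10⁻¹⁴ T.

B ≈ 6.94×10⁻¹⁴ T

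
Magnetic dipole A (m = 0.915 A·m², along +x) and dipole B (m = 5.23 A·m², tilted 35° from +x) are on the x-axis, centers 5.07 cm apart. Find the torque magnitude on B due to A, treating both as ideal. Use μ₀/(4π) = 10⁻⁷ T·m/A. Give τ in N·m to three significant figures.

Dipole B is on the axis of dipole A, so B₁ there is axial: B₁ = (μ₀/4π)·2m₁/r³ along +x.
B₁ = 2(10⁻⁷)(0.915)/(0.0507)³ = 0.001404 T.
τ = m₂ B₁ sinθ.
τ = (5.23)(0.001404)·sin35° = 0.004212 N·m.

τ ≈ 0.00421 N·m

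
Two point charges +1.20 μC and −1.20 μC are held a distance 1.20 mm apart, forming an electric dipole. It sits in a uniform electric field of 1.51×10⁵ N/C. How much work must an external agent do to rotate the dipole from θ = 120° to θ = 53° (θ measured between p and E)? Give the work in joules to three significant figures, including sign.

W ≈ -2.40×10⁻⁴ J

Dipole moment p = qd = (1.20×10⁻⁶ C)(0.00120 m) = 1.44×10⁻⁹ C·m.
W_ext = ΔU = U(θ₂) − U(θ₁) = −pE cosθ₂ − (−pE cosθ₁) = pE(cosθ₁ − cosθ₂).
W = (1.44×10⁻⁹)(1.51×10⁵)·(cos120° − cos53°) = (2.174×10⁻⁴)·(-1.1018) = -2.396×10⁻⁴ J.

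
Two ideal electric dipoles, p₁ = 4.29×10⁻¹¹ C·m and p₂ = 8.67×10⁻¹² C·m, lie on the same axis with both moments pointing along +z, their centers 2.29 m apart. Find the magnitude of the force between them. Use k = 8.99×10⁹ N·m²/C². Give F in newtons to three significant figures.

F ≈ 7.30×10⁻¹³ N

On-axis field of dipole 1 at distance r: E = 2kp₁/r³. Force on dipole 2 is F = p₂·dE/dr (gradient along axis).
dE/dr = −6kp₁/r⁴, so |F| = 6kp₁p₂/r⁴ (attractive for aligned moments).
F = 6(8.99×10⁹)(4.29×10⁻¹¹)(8.67×10⁻¹²)/(2.29)⁴ = 7.295×10⁻¹³ N.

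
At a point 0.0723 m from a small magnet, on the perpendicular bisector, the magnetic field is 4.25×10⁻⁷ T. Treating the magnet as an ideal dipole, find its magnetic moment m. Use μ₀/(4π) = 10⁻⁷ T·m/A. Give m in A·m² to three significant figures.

In the equatorial plane B = (μ₀/4π)·m/r³, so m = Br³·4π/(μ₀).
m = (4.25×10⁻⁷)·(0.0723)³ / (10⁻⁷) = 0.001606 A·m².

m ≈ 0.00161 A·m²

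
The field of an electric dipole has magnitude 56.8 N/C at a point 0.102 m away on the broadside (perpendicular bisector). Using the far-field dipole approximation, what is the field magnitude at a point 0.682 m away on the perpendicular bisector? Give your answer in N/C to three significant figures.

Dipole fields scale as 1/r³ in the far field; the geometry is the same at both points.
E₂ = E₁ · (r₁/r₂)³ = 56.8 · (0.102/0.682)³.
(r₁/r₂)³ = (0.1496)³ = 0.003345.
E₂ ≈ 0.1900 N/C.

E ≈ 0.190 N/C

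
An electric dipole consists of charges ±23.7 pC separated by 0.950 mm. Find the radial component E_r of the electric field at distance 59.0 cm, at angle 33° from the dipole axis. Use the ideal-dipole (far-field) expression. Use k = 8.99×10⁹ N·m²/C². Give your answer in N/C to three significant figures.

E_r ≈ 0.00165 N/C

Dipole moment p = qd = (2.37×10⁻¹¹ C)(9.50×10⁻⁴ m) = 2.252×10⁻¹⁴ C·m.
For a dipole, E_r = (2kp cosθ)/r³.
kp/r³ = (8.99×10⁹)(2.252×10⁻¹⁴)/(0.590)³ = 9.858×10⁻⁴ N/C.
E_r = 2·9.858×10⁻⁴·cos33° = 0.001653 N/C.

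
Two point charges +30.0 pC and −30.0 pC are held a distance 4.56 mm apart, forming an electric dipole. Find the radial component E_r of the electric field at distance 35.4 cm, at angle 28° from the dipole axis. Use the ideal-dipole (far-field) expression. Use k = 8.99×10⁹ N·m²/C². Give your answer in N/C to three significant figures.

Dipole moment p = qd = (3.00×10⁻¹¹ C)(0.00456 m) = 1.368×10⁻¹³ C·m.
For a dipole, E_r = (2kp cosθ)/r³.
kp/r³ = (8.99×10⁹)(1.368×10⁻¹³)/(0.354)³ = 0.02772 N/C.
E_r = 2·0.02772·cos28° = 0.04896 N/C.

E_r ≈ 0.0490 N/C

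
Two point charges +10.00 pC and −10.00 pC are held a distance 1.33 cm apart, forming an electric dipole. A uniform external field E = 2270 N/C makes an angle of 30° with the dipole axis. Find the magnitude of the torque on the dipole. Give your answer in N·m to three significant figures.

Dipole moment p = qd = (1.00×10⁻¹¹ C)(0.0133 m) = 1.33×10⁻¹³ C·m.
Torque on an electric dipole: τ = pE sinθ.
τ = (1.33×10⁻¹³)(2270)·sin30° = 1.510×10⁻¹⁰ N·m.

τ ≈ 1.51×10⁻¹⁰ N·m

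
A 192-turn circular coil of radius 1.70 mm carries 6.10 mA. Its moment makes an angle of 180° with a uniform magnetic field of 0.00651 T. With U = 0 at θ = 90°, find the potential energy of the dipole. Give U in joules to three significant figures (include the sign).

U ≈ 6.92×10⁻⁸ J

m = NIA = NIπa² = 192·(0.00610)·π·(0.00170)² = 1.063×10⁻⁵ A·m².
U = −m·B = −mB cosθ.
U = −(1.063×10⁻⁵)(0.00651)·cos180° = 6.920×10⁻⁸ J.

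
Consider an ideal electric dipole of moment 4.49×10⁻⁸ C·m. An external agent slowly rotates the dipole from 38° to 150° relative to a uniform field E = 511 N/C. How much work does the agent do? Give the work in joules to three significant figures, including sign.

W ≈ 3.80×10⁻⁵ J

W_ext = ΔU = U(θ₂) − U(θ₁) = −pE cosθ₂ − (−pE cosθ₁) = pE(cosθ₁ − cosθ₂).
W = (4.49×10⁻⁸)(511)·(cos38° − cos150°) = (2.294×10⁻⁵)·(+1.6540) = 3.795×10⁻⁵ J.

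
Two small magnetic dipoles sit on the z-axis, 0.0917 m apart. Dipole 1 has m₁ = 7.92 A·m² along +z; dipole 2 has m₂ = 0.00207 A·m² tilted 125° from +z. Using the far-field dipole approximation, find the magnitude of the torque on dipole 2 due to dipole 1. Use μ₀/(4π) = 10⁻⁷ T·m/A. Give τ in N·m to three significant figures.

τ ≈ 3.48×10⁻⁶ N·m

Dipole B is on the axis of dipole A, so B₁ there is axial: B₁ = (μ₀/4π)·2m₁/r³ along +z.
B₁ = 2(10⁻⁷)(7.92)/(0.0917)³ = 0.002054 T.
τ = m₂ B₁ sinθ.
τ = (0.00207)(0.002054)·sin125° = 3.483×10⁻⁶ N·m.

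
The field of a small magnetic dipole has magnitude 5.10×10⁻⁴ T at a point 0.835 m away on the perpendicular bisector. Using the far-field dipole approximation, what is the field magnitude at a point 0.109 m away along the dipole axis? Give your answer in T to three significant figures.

B ≈ 0.459 T

Dipole fields scale as 1/r³ in the far field.
The axial field is twice the equatorial field at the same r, so the geometry factor is 2/1.
B₂ = B₁ · (2/1) · (r₁/r₂)³ = 5.10×10⁻⁴ · 2 · (0.835/0.109)³.
(r₁/r₂)³ = (7.661)³ = 449.6.
B₂ ≈ 0.4585 T.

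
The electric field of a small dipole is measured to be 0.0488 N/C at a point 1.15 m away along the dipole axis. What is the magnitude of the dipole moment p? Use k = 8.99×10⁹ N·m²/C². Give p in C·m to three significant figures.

On axis E = 2kp/r³, so p = Er³/(2k).
p = (0.0488)·(1.15)³ / (2·8.99×10⁹) = 4.128×10⁻¹² C·m.

p ≈ 4.13×10⁻¹² C·m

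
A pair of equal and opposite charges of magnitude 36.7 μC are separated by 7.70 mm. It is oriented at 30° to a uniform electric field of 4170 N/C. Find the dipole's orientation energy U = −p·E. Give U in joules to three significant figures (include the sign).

Dipole moment p = qd = (3.67×10⁻⁵ C)(0.00770 m) = 2.826×10⁻⁷ C·m.
U = −p·E = −pE cosθ.
U = −(2.826×10⁻⁷)(4170)·cos30° = -0.001021 J.

U ≈ -0.00102 J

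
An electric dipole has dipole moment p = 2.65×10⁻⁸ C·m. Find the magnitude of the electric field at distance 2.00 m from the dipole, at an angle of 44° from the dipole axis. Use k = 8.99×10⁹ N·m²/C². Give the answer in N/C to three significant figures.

E ≈ 47.6 N/C

At angle θ the dipole field magnitude is E = (kp/r³)·√(1 + 3cos²θ).
kp/r³ = (8.99×10⁹)(2.65×10⁻⁸) / (2.00)³ = 29.78 N/C.
√(1 + 3cos²44°) = √(1 + 3·0.5174) = √2.5523 ≈ 1.5976.
E ≈ 29.78 × 1.598 = 47.58 N/C.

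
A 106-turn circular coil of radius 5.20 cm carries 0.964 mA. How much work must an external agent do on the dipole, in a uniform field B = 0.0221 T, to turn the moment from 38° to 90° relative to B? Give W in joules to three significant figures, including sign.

m = NIA = NIπa² = 106·(9.64×10⁻⁴)·π·(0.0520)² = 8.68×10⁻⁴ A·m².
W_ext = ΔU = −mB cosθ₂ + mB cosθ₁ = mB(cosθ₁ − cosθ₂).
W = (8.68×10⁻⁴)(0.0221)·(cos38° − cos90°) = (1.918×10⁻⁵)·(+0.7880) = 1.512×10⁻⁵ J.

W ≈ 1.51×10⁻⁵ J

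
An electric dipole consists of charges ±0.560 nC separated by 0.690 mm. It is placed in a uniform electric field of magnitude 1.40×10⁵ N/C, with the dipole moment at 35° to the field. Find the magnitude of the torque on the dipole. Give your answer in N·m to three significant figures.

Dipole moment p = qd = (5.60×10⁻¹⁰ C)(6.90×10⁻⁴ m) = 3.864×10⁻¹³ C·m.
Torque on an electric dipole: τ = pE sinθ.
τ = (3.864×10⁻¹³)(1.40×10⁵)·sin35° = 3.103×10⁻⁸ N·m.

τ ≈ 3.10×10⁻⁸ N·m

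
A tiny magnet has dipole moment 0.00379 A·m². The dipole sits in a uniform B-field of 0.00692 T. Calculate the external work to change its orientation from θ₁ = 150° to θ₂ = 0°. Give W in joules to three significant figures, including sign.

W_ext = ΔU = −mB cosθ₂ + mB cosθ₁ = mB(cosθ₁ − cosθ₂).
W = (0.00379)(0.00692)·(cos150° − cos0°) = (2.623×10⁻⁵)·(-1.8660) = -4.894×10⁻⁵ J.

W ≈ -4.89×10⁻⁵ J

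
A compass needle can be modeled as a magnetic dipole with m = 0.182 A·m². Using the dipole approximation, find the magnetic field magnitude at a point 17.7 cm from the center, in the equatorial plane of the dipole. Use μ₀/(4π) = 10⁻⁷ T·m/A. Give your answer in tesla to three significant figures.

B ≈ 3.28×10⁻⁶ T

In the equatorial plane B = (μ₀/4π)·m/r³ (half the axial value).
B = (10⁻⁷)·(0.182) / (0.177)³ = 3.282×10⁻⁶ T.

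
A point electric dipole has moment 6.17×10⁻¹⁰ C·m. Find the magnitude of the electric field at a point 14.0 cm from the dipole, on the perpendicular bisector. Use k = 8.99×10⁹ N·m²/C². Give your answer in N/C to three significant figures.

E ≈ 2020 N/C

In the equatorial plane E = kp/r³.
E = (8.99×10⁹)(6.17×10⁻¹⁰) / (0.140)³ = 2021 N/C.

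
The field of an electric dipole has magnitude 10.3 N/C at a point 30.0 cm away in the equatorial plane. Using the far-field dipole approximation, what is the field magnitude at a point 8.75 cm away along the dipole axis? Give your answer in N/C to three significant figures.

Dipole fields scale as 1/r³ in the far field.
The axial field is twice the equatorial field at the same r, so the geometry factor is 2/1.
E₂ = E₁ · (2/1) · (r₁/r₂)³ = 10.3 · 2 · (30.0/8.75)³.
(r₁/r₂)³ = (3.429)³ = 40.3.
E₂ ≈ 830.2 N/C.

E ≈ 830 N/C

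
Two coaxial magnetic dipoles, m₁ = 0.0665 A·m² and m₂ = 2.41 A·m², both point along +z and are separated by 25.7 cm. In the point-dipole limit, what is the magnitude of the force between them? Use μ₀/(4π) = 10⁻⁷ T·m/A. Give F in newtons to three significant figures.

F ≈ 2.20×10⁻⁵ N

On-axis B of dipole 1: B = (μ₀/4π)·2m₁/r³. Force on dipole 2: F = m₂·dB/dr.
dB/dr = −(μ₀/4π)·6m₁/r⁴, so |F| = (μ₀/4π)·6m₁m₂/r⁴.
F = 6(10⁻⁷)(0.0665)(2.41)/(0.257)⁴ = 2.204×10⁻⁵ N.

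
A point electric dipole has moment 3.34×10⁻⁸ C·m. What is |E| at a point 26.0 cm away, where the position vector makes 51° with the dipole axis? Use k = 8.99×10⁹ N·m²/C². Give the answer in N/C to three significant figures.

At angle θ the dipole field magnitude is E = (kp/r³)·√(1 + 3cos²θ).
kp/r³ = (8.99×10⁹)(3.34×10⁻⁸) / (0.260)³ = 1.708×10⁴ N/C.
√(1 + 3cos²51°) = √(1 + 3·0.3960) = √2.1881 ≈ 1.4792.
E ≈ 1.708×10⁴ × 1.479 = 2.527×10⁴ N/C.

E ≈ 2.53×10⁴ N/C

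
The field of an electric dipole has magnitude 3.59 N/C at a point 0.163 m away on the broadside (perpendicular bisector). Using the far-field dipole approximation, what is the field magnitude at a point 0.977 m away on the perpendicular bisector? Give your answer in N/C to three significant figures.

Dipole fields scale as 1/r³ in the far field; the geometry is the same at both points.
E₂ = E₁ · (r₁/r₂)³ = 3.59 · (0.163/0.977)³.
(r₁/r₂)³ = (0.1668)³ = 0.004644.
E₂ ≈ 0.01667 N/C.

E ≈ 0.0167 N/C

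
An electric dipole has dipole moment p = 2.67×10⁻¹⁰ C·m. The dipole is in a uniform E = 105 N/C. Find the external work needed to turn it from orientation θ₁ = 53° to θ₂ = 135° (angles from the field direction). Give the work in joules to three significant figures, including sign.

W ≈ 3.67×10⁻⁸ J

W_ext = ΔU = U(θ₂) − U(θ₁) = −pE cosθ₂ − (−pE cosθ₁) = pE(cosθ₁ − cosθ₂).
W = (2.67×10⁻¹⁰)(105)·(cos53° − cos135°) = (2.804×10⁻⁸)·(+1.3089) = 3.670×10⁻⁸ J.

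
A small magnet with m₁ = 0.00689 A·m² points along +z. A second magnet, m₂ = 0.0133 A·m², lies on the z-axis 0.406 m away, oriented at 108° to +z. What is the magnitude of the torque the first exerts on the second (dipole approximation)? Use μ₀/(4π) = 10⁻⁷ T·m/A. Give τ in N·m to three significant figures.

τ ≈ 2.60×10⁻¹⁰ N·m

Dipole B is on the axis of dipole A, so B₁ there is axial: B₁ = (μ₀/4π)·2m₁/r³ along +z.
B₁ = 2(10⁻⁷)(0.00689)/(0.406)³ = 2.059×10⁻⁸ T.
τ = m₂ B₁ sinθ.
τ = (0.0133)(2.059×10⁻⁸)·sin108° = 2.605×10⁻¹⁰ N·m.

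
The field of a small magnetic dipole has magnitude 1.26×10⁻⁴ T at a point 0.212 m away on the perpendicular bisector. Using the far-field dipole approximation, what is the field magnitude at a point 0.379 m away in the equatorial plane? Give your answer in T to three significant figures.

B ≈ 2.21×10⁻⁵ T

Dipole fields scale as 1/r³ in the far field; the geometry is the same at both points.
B₂ = B₁ · (r₁/r₂)³ = 1.26×10⁻⁴ · (0.212/0.379)³.
(r₁/r₂)³ = (0.5594)³ = 0.175.
B₂ ≈ 2.205×10⁻⁵ T.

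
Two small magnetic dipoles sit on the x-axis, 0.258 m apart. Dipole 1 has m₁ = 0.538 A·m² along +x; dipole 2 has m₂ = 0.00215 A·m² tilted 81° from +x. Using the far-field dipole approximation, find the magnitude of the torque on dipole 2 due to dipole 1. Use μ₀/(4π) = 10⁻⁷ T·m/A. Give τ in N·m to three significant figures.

Dipole B is on the axis of dipole A, so B₁ there is axial: B₁ = (μ₀/4π)·2m₁/r³ along +x.
B₁ = 2(10⁻⁷)(0.538)/(0.258)³ = 6.265×10⁻⁶ T.
τ = m₂ B₁ sinθ.
τ = (0.00215)(6.265×10⁻⁶)·sin81° = 1.330×10⁻⁸ N·m.

τ ≈ 1.33×10⁻⁸ N·m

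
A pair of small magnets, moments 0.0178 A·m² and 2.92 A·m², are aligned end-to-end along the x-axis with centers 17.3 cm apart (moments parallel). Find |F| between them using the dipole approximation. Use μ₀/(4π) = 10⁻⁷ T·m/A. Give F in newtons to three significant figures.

On-axis B of dipole 1: B = (μ₀/4π)·2m₁/r³. Force on dipole 2: F = m₂·dB/dr.
dB/dr = −(μ₀/4π)·6m₁/r⁴, so |F| = (μ₀/4π)·6m₁m₂/r⁴.
F = 6(10⁻⁷)(0.0178)(2.92)/(0.173)⁴ = 3.482×10⁻⁵ N.

F ≈ 3.48×10⁻⁵ N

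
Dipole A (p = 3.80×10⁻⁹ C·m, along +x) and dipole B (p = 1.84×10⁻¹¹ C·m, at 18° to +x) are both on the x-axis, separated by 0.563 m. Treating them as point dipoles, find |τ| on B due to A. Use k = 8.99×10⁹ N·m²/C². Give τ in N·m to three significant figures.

The second dipole sits on the axis of the first, so the field there is axial: E₁ = 2kp₁/r³ along +x.
E₁ = 2(8.99×10⁹)(3.80×10⁻⁹)/(0.563)³ = 382.9 N/C.
Torque on the second dipole: τ = p₂ E₁ sinθ.
τ = (1.84×10⁻¹¹)(382.9)·sin18° = 2.177×10⁻⁹ N·m.

τ ≈ 2.18×10⁻⁹ N·m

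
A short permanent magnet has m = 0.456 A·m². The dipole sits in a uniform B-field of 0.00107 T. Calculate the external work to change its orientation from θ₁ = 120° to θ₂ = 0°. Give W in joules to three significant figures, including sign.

W ≈ -7.32×10⁻⁴ J

W_ext = ΔU = −mB cosθ₂ + mB cosθ₁ = mB(cosθ₁ − cosθ₂).
W = (0.456)(0.00107)·(cos120° − cos0°) = (4.879×10⁻⁴)·(-1.5000) = -7.319×10⁻⁴ J.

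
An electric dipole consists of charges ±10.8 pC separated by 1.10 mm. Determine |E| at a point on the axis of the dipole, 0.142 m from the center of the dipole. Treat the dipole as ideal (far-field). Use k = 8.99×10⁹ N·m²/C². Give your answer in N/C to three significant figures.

Dipole moment p = qd = (1.08×10⁻¹¹ C)(0.00110 m) = 1.188×10⁻¹⁴ C·m.
On the dipole axis E = 2kp/r³.
E = 2·(8.99×10⁹)(1.188×10⁻¹⁴) / (0.142)³ = 0.07460 N/C.

E ≈ 0.0746 N/C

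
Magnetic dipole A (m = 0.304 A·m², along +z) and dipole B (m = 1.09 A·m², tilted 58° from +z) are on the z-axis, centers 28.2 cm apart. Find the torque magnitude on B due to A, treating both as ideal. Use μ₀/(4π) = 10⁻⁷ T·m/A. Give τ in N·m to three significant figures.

Dipole B is on the axis of dipole A, so B₁ there is axial: B₁ = (μ₀/4π)·2m₁/r³ along +z.
B₁ = 2(10⁻⁷)(0.304)/(0.282)³ = 2.711×10⁻⁶ T.
τ = m₂ B₁ sinθ.
τ = (1.09)(2.711×10⁻⁶)·sin58° = 2.506×10⁻⁶ N·m.

τ ≈ 2.51×10⁻⁶ N·m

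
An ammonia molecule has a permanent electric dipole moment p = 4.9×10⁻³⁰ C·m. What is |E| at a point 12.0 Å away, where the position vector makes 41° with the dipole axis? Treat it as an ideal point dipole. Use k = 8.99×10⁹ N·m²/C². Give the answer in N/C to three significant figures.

At angle θ the dipole field magnitude is E = (kp/r³)·√(1 + 3cos²θ).
kp/r³ = (8.99×10⁹)(4.90×10⁻³⁰) / (1.20×10⁻⁹)³ = 2.549×10⁷ N/C.
√(1 + 3cos²41°) = √(1 + 3·0.5696) = √2.7088 ≈ 1.6458.
E ≈ 2.549×10⁷ × 1.646 = 4.196×10⁷ N/C.

E ≈ 4.20×10⁷ N/C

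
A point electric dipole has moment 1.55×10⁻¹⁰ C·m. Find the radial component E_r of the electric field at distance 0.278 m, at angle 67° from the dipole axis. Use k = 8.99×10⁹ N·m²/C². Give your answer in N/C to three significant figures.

E_r ≈ 50.7 N/C

For a dipole, E_r = (2kp cosθ)/r³.
kp/r³ = (8.99×10⁹)(1.55×10⁻¹⁰)/(0.278)³ = 64.86 N/C.
E_r = 2·64.86·cos67° = 50.68 N/C.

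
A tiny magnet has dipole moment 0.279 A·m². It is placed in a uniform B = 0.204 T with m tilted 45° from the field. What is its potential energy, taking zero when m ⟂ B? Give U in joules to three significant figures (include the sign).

U ≈ -0.0402 J

U = −m·B = −mB cosθ.
U = −(0.279)(0.204)·cos45° = -0.04025 J.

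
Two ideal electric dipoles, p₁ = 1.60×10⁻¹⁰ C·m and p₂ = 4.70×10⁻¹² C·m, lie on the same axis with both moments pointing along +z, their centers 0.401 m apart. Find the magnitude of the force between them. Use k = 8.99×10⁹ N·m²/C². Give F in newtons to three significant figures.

F ≈ 1.57×10⁻⁹ N

On-axis field of dipole 1 at distance r: E = 2kp₁/r³. Force on dipole 2 is F = p₂·dE/dr (gradient along axis).
dE/dr = −6kp₁/r⁴, so |F| = 6kp₁p₂/r⁴ (attractive for aligned moments).
F = 6(8.99×10⁹)(1.60×10⁻¹⁰)(4.70×10⁻¹²)/(0.401)⁴ = 1.569×10⁻⁹ N.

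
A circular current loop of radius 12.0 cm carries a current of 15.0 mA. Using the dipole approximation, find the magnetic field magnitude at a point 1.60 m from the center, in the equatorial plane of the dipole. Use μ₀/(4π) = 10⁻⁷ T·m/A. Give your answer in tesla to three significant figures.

B ≈ 1.66×10⁻¹¹ T

Magnetic moment m = IA = Iπa² = (0.0150)·π·(0.120)² = 6.786×10⁻⁴ A·m².
In the equatorial plane B = (μ₀/4π)·m/r³ (half the axial value).
B = (10⁻⁷)·(6.786×10⁻⁴) / (1.60)³ = 1.657×10⁻¹¹ T.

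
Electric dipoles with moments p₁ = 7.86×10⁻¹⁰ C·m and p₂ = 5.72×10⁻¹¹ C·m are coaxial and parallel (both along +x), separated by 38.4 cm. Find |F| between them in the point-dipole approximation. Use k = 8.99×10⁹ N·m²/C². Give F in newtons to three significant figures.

On-axis field of dipole 1 at distance r: E = 2kp₁/r³. Force on dipole 2 is F = p₂·dE/dr (gradient along axis).
dE/dr = −6kp₁/r⁴, so |F| = 6kp₁p₂/r⁴ (attractive for aligned moments).
F = 6(8.99×10⁹)(7.86×10⁻¹⁰)(5.72×10⁻¹¹)/(0.384)⁴ = 1.115×10⁻⁷ N.

F ≈ 1.12×10⁻⁷ N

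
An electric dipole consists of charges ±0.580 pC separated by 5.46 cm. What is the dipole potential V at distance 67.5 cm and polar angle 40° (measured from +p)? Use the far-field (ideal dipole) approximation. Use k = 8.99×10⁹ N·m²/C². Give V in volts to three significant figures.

Dipole moment p = qd = (5.80×10⁻¹³ C)(0.0546 m) = 3.167×10⁻¹⁴ C·m.
The dipole potential is V = kp cosθ / r².
V = (8.99×10⁹)(3.167×10⁻¹⁴)·cos40° / (0.675)² = 4.787×10⁻⁴ V.

V ≈ 4.79×10⁻⁴ V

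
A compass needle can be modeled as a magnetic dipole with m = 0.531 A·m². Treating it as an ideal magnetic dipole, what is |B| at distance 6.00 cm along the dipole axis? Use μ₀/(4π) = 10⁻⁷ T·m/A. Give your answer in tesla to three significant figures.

On axis B = (μ₀/4π)·2m/r³.
B = 2·(10⁻⁷)·(0.531) / (0.0600)³ = 4.917×10⁻⁴ T.

B ≈ 4.92×10⁻⁴ T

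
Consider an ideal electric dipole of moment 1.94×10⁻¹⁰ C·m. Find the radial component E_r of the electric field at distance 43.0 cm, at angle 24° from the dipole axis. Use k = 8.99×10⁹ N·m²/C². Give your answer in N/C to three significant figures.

For a dipole, E_r = (2kp cosθ)/r³.
kp/r³ = (8.99×10⁹)(1.94×10⁻¹⁰)/(0.430)³ = 21.94 N/C.
E_r = 2·21.94·cos24° = 40.08 N/C.

E_r ≈ 40.1 N/C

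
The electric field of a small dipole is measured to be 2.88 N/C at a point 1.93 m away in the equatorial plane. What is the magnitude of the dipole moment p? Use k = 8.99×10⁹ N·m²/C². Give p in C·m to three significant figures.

In the equatorial plane E = kp/r³, so p = Er³/(k).
p = (2.88)·(1.93)³ / (8.99×10⁹) = 2.303×10⁻⁹ C·m.

p ≈ 2.30×10⁻⁹ C·m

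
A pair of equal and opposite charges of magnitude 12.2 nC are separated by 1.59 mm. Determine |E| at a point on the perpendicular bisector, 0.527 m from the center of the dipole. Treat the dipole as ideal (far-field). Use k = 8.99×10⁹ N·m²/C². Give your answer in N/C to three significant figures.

E ≈ 1.19 N/C

Dipole moment p = qd = (1.22×10⁻⁸ C)(0.00159 m) = 1.94×10⁻¹¹ C·m.
On the perpendicular bisector E = kp/r³ (half the axial value at the same distance).
E = (8.99×10⁹)(1.94×10⁻¹¹) / (0.527)³ = 1.192 N/C.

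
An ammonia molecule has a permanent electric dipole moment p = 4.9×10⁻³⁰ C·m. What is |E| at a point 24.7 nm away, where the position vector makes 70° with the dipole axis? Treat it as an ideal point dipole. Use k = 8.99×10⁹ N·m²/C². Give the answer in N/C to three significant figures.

E ≈ 3400 N/C

At angle θ the dipole field magnitude is E = (kp/r³)·√(1 + 3cos²θ).
kp/r³ = (8.99×10⁹)(4.90×10⁻³⁰) / (2.47×10⁻⁸)³ = 2923 N/C.
√(1 + 3cos²70°) = √(1 + 3·0.1170) = √1.3509 ≈ 1.1623.
E ≈ 2923 × 1.162 = 3398 N/C.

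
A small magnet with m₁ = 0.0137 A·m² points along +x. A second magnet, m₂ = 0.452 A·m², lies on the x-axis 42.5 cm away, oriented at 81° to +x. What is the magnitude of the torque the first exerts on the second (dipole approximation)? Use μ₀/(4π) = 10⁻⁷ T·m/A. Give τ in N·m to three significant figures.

Dipole B is on the axis of dipole A, so B₁ there is axial: B₁ = (μ₀/4π)·2m₁/r³ along +x.
B₁ = 2(10⁻⁷)(0.0137)/(0.425)³ = 3.569×10⁻⁸ T.
τ = m₂ B₁ sinθ.
τ = (0.452)(3.569×10⁻⁸)·sin81° = 1.593×10⁻⁸ N·m.

τ ≈ 1.59×10⁻⁸ N·m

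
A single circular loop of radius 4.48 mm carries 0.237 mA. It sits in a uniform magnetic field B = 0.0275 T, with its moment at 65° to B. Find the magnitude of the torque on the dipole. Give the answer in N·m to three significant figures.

Magnetic moment m = IA = Iπa² = (2.37×10⁻⁴)·π·(0.00448)² = 1.494×10⁻⁸ A·m².
Torque on a magnetic dipole: τ = mB sinθ.
τ = (1.494×10⁻⁸)(0.0275)·sin65° = 3.724×10⁻¹⁰ N·m.

τ ≈ 3.72×10⁻¹⁰ N·m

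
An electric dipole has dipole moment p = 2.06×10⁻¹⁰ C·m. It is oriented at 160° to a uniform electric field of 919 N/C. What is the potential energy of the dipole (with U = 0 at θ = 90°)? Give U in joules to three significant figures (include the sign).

U = −p·E = −pE cosθ.
U = −(2.06×10⁻¹⁰)(919)·cos160° = 1.779×10⁻⁷ J.

U ≈ 1.78×10⁻⁷ J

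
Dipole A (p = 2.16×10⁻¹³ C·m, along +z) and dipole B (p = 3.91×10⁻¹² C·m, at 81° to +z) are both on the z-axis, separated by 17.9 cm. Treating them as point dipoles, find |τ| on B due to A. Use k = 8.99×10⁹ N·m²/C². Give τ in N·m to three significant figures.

τ ≈ 2.62×10⁻¹² N·m

The second dipole sits on the axis of the first, so the field there is axial: E₁ = 2kp₁/r³ along +z.
E₁ = 2(8.99×10⁹)(2.16×10⁻¹³)/(0.179)³ = 0.6771 N/C.
Torque on the second dipole: τ = p₂ E₁ sinθ.
τ = (3.91×10⁻¹²)(0.6771)·sin81° = 2.615×10⁻¹² N·m.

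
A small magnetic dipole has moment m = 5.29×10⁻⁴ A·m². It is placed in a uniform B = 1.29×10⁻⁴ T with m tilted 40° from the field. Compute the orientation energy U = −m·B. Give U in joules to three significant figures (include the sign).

U ≈ -5.23×10⁻⁸ J

U = −m·B = −mB cosθ.
U = −(5.29×10⁻⁴)(1.29×10⁻⁴)·cos40° = -5.228×10⁻⁸ J.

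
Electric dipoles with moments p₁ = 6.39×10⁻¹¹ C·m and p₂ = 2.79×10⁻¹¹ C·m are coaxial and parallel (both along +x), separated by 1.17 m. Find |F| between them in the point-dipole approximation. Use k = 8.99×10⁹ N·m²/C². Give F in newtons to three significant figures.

On-axis field of dipole 1 at distance r: E = 2kp₁/r³. Force on dipole 2 is F = p₂·dE/dr (gradient along axis).
dE/dr = −6kp₁/r⁴, so |F| = 6kp₁p₂/r⁴ (attractive for aligned moments).
F = 6(8.99×10⁹)(6.39×10⁻¹¹)(2.79×10⁻¹¹)/(1.17)⁴ = 5.132×10⁻¹¹ N.

F ≈ 5.13×10⁻¹¹ N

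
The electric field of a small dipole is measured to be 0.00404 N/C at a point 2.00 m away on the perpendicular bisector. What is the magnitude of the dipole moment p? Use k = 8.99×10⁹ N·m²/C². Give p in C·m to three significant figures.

In the equatorial plane E = kp/r³, so p = Er³/(k).
p = (0.00404)·(2.00)³ / (8.99×10⁹) = 3.595×10⁻¹² C·m.

p ≈ 3.60×10⁻¹² C·m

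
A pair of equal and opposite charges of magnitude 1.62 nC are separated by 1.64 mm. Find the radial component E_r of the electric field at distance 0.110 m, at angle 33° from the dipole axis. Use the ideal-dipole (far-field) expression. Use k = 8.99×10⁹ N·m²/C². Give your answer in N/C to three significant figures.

E_r ≈ 30.1 N/C

Dipole moment p = qd = (1.62×10⁻⁹ C)(0.00164 m) = 2.657×10⁻¹² C·m.
For a dipole, E_r = (2kp cosθ)/r³.
kp/r³ = (8.99×10⁹)(2.657×10⁻¹²)/(0.110)³ = 17.95 N/C.
E_r = 2·17.95·cos33° = 30.10 N/C.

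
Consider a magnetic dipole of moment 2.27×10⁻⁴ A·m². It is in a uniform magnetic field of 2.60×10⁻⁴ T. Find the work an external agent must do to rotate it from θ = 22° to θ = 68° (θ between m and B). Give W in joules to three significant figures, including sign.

W ≈ 3.26×10⁻⁸ J

W_ext = ΔU = −mB cosθ₂ + mB cosθ₁ = mB(cosθ₁ − cosθ₂).
W = (2.27×10⁻⁴)(2.60×10⁻⁴)·(cos22° − cos68°) = (5.902×10⁻⁸)·(+0.5526) = 3.261×10⁻⁸ J.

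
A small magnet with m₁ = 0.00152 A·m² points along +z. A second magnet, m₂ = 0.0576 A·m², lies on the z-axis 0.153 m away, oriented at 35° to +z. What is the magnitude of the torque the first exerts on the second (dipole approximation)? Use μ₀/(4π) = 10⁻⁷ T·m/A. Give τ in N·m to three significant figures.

τ ≈ 2.80×10⁻⁹ N·m

Dipole B is on the axis of dipole A, so B₁ there is axial: B₁ = (μ₀/4π)·2m₁/r³ along +z.
B₁ = 2(10⁻⁷)(0.00152)/(0.153)³ = 8.488×10⁻⁸ T.
τ = m₂ B₁ sinθ.
τ = (0.0576)(8.488×10⁻⁸)·sin35° = 2.804×10⁻⁹ N·m.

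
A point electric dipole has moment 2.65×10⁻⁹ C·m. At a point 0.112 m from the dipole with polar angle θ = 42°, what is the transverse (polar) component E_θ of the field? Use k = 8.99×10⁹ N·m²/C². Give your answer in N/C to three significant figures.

For a dipole, E_θ = (kp sinθ)/r³.
kp/r³ = (8.99×10⁹)(2.65×10⁻⁹)/(0.112)³ = 1.696×10⁴ N/C.
E_θ = 1.696×10⁴·sin42° = 1.135×10⁴ N/C.

E_θ ≈ 1.13×10⁴ N/C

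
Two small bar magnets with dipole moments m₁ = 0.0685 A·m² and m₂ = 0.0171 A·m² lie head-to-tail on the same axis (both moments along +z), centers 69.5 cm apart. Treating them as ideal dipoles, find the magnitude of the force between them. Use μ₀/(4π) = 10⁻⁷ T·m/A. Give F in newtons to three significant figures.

F ≈ 3.01×10⁻⁹ N

On-axis B of dipole 1: B = (μ₀/4π)·2m₁/r³. Force on dipole 2: F = m₂·dB/dr.
dB/dr = −(μ₀/4π)·6m₁/r⁴, so |F| = (μ₀/4π)·6m₁m₂/r⁴.
F = 6(10⁻⁷)(0.0685)(0.0171)/(0.695)⁴ = 3.012×10⁻⁹ N.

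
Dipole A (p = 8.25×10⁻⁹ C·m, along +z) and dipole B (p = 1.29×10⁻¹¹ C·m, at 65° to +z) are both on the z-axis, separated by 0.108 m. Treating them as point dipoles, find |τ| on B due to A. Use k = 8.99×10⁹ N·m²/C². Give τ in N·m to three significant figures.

The second dipole sits on the axis of the first, so the field there is axial: E₁ = 2kp₁/r³ along +z.
E₁ = 2(8.99×10⁹)(8.25×10⁻⁹)/(0.108)³ = 1.178×10⁵ N/C.
Torque on the second dipole: τ = p₂ E₁ sinθ.
τ = (1.29×10⁻¹¹)(1.178×10⁵)·sin65° = 1.377×10⁻⁶ N·m.

τ ≈ 1.38×10⁻⁶ N·m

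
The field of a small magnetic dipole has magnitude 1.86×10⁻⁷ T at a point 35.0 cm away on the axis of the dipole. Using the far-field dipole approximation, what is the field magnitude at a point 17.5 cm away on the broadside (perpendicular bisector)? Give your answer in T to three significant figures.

Dipole fields scale as 1/r³ in the far field.
The axial field is twice the equatorial field at the same r, so the geometry factor is 1/2.
B₂ = B₁ · (1/2) · (r₁/r₂)³ = 1.86×10⁻⁷ · 0.5 · (35.0/17.5)³.
(r₁/r₂)³ = (2)³ = 8.
B₂ ≈ 7.440×10⁻⁷ T.

B ≈ 7.44×10⁻⁷ T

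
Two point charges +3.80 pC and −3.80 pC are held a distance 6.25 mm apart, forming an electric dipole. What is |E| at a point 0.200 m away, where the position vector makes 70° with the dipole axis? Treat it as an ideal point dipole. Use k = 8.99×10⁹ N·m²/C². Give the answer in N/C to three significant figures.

E ≈ 0.0310 N/C

Dipole moment p = qd = (3.80×10⁻¹² C)(0.00625 m) = 2.375×10⁻¹⁴ C·m.
At angle θ the dipole field magnitude is E = (kp/r³)·√(1 + 3cos²θ).
kp/r³ = (8.99×10⁹)(2.375×10⁻¹⁴) / (0.200)³ = 0.02669 N/C.
√(1 + 3cos²70°) = √(1 + 3·0.1170) = √1.3509 ≈ 1.1623.
E ≈ 0.02669 × 1.162 = 0.03102 N/C.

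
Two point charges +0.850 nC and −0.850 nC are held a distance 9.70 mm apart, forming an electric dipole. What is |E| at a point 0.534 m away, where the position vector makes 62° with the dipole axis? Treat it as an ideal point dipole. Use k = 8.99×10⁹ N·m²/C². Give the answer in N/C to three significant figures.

E ≈ 0.627 N/C

Dipole moment p = qd = (8.50×10⁻¹⁰ C)(0.00970 m) = 8.245×10⁻¹² C·m.
At angle θ the dipole field magnitude is E = (kp/r³)·√(1 + 3cos²θ).
kp/r³ = (8.99×10⁹)(8.245×10⁻¹²) / (0.534)³ = 0.4868 N/C.
√(1 + 3cos²62°) = √(1 + 3·0.2204) = √1.6612 ≈ 1.2889.
E ≈ 0.4868 × 1.289 = 0.6274 N/C.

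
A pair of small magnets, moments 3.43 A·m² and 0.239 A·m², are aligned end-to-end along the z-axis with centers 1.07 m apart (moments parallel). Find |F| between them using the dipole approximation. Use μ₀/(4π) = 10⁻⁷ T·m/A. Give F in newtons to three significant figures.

F ≈ 3.75×10⁻⁷ N

On-axis B of dipole 1: B = (μ₀/4π)·2m₁/r³. Force on dipole 2: F = m₂·dB/dr.
dB/dr = −(μ₀/4π)·6m₁/r⁴, so |F| = (μ₀/4π)·6m₁m₂/r⁴.
F = 6(10⁻⁷)(3.43)(0.239)/(1.07)⁴ = 3.752×10⁻⁷ N.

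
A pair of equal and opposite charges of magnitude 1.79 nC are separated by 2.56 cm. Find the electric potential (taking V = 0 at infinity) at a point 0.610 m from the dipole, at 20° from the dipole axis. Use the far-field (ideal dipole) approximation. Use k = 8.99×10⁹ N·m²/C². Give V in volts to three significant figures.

V ≈ 1.04 V

Dipole moment p = qd = (1.79×10⁻⁹ C)(0.0256 m) = 4.582×10⁻¹¹ C·m.
The dipole potential is V = kp cosθ / r².
V = (8.99×10⁹)(4.582×10⁻¹¹)·cos20° / (0.610)² = 1.040 V.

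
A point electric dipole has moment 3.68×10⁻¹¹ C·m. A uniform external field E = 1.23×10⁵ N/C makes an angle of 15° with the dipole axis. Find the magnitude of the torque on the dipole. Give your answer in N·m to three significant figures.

Torque on an electric dipole: τ = pE sinθ.
τ = (3.68×10⁻¹¹)(1.23×10⁵)·sin15° = 1.172×10⁻⁶ N·m.

τ ≈ 1.17×10⁻⁶ N·m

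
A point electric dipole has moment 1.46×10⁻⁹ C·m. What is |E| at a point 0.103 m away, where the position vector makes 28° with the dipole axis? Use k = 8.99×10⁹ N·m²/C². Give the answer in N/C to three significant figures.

At angle θ the dipole field magnitude is E = (kp/r³)·√(1 + 3cos²θ).
kp/r³ = (8.99×10⁹)(1.46×10⁻⁹) / (0.103)³ = 1.201×10⁴ N/C.
√(1 + 3cos²28°) = √(1 + 3·0.7796) = √3.3388 ≈ 1.8272.
E ≈ 1.201×10⁴ × 1.827 = 2.195×10⁴ N/C.

E ≈ 2.19×10⁴ N/C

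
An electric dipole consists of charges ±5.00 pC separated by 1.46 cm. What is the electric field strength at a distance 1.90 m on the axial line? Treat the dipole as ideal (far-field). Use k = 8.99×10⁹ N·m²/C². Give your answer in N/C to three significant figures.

E ≈ 1.91×10⁻⁴ N/C

Dipole moment p = qd = (5.00×10⁻¹² C)(0.0146 m) = 7.30×10⁻¹⁴ C·m.
On the dipole axis E = 2kp/r³.
E = 2·(8.99×10⁹)(7.30×10⁻¹⁴) / (1.90)³ = 1.914×10⁻⁴ N/C.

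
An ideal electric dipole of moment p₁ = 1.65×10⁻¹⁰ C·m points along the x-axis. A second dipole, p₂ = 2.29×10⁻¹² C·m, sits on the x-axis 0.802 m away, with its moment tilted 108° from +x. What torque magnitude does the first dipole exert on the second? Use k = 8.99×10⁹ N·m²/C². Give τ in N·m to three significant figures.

τ ≈ 1.25×10⁻¹¹ N·m

The second dipole sits on the axis of the first, so the field there is axial: E₁ = 2kp₁/r³ along +x.
E₁ = 2(8.99×10⁹)(1.65×10⁻¹⁰)/(0.802)³ = 5.751 N/C.
Torque on the second dipole: τ = p₂ E₁ sinθ.
τ = (2.29×10⁻¹²)(5.751)·sin108° = 1.253×10⁻¹¹ N·m.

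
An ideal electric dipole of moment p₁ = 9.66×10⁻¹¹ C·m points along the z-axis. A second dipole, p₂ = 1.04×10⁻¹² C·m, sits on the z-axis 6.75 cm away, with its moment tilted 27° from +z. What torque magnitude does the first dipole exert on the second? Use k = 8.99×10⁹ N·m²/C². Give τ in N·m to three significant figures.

The second dipole sits on the axis of the first, so the field there is axial: E₁ = 2kp₁/r³ along +z.
E₁ = 2(8.99×10⁹)(9.66×10⁻¹¹)/(0.0675)³ = 5647 N/C.
Torque on the second dipole: τ = p₂ E₁ sinθ.
τ = (1.04×10⁻¹²)(5647)·sin27° = 2.666×10⁻⁹ N·m.

τ ≈ 2.67×10⁻⁹ N·m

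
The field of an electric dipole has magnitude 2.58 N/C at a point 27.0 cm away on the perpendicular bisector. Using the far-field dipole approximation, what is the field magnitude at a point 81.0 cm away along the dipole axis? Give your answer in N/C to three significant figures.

E ≈ 0.191 N/C

Dipole fields scale as 1/r³ in the far field.
The axial field is twice the equatorial field at the same r, so the geometry factor is 2/1.
E₂ = E₁ · (2/1) · (r₁/r₂)³ = 2.58 · 2 · (27.0/81.0)³.
(r₁/r₂)³ = (0.3333)³ = 0.03704.
E₂ ≈ 0.1911 N/C.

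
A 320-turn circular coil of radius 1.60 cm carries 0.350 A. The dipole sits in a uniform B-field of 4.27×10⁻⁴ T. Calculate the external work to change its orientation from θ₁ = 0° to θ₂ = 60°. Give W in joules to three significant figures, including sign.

W ≈ 1.92×10⁻⁵ J

m = NIA = NIπa² = 320·(0.350)·π·(0.0160)² = 0.09008 A·m².
W_ext = ΔU = −mB cosθ₂ + mB cosθ₁ = mB(cosθ₁ − cosθ₂).
W = (0.09008)(4.27×10⁻⁴)·(cos0° − cos60°) = (3.846×10⁻⁵)·(+0.5000) = 1.923×10⁻⁵ J.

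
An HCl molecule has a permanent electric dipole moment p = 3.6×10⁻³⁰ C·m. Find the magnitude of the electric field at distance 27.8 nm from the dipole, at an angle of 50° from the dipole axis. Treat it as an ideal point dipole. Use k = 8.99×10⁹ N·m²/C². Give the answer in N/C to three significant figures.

At angle θ the dipole field magnitude is E = (kp/r³)·√(1 + 3cos²θ).
kp/r³ = (8.99×10⁹)(3.60×10⁻³⁰) / (2.78×10⁻⁸)³ = 1506 N/C.
√(1 + 3cos²50°) = √(1 + 3·0.4132) = √2.2395 ≈ 1.4965.
E ≈ 1506 × 1.497 = 2254 N/C.

E ≈ 2250 N/C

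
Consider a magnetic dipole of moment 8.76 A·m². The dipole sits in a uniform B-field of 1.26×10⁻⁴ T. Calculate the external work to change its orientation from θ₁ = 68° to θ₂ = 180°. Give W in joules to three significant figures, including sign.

W_ext = ΔU = −mB cosθ₂ + mB cosθ₁ = mB(cosθ₁ − cosθ₂).
W = (8.76)(1.26×10⁻⁴)·(cos68° − cos180°) = (0.001104)·(+1.3746) = 0.001517 J.

W ≈ 0.00152 J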